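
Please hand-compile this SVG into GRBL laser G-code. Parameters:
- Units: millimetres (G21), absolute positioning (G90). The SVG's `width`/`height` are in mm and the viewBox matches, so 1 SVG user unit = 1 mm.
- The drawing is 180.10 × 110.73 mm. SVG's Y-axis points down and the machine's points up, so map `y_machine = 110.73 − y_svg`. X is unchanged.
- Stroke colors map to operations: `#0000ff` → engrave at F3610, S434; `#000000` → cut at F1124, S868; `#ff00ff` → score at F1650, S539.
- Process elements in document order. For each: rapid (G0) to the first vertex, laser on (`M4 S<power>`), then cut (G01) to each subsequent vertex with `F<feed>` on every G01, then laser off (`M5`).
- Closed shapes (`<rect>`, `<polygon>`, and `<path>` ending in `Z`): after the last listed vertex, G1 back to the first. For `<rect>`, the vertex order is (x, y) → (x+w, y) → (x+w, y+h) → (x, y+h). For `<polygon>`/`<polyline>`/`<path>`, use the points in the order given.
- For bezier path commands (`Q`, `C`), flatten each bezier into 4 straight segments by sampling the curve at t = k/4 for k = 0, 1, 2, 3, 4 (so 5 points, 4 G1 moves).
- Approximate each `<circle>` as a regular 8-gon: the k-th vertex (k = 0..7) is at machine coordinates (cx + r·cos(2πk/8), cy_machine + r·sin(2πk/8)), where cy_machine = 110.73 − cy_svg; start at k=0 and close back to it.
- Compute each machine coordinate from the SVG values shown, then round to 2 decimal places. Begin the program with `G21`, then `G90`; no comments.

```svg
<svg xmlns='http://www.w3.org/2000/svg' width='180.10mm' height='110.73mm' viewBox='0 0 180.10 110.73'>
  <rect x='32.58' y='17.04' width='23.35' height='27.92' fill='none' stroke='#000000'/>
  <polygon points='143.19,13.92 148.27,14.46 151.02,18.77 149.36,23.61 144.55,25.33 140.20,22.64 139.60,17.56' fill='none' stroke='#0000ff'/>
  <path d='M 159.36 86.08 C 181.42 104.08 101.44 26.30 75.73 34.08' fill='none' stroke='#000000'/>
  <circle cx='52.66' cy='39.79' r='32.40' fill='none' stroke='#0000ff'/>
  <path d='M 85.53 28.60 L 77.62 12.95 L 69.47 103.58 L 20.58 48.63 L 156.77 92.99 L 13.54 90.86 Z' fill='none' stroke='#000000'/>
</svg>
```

G21
G90
G0 X32.58 Y93.69
M4 S868
G01 X55.93 Y93.69 F1124
G01 X55.93 Y65.77 F1124
G01 X32.58 Y65.77 F1124
G01 X32.58 Y93.69 F1124
M5
G0 X143.19 Y96.81
M4 S434
G01 X148.27 Y96.27 F3610
G01 X151.02 Y91.96 F3610
G01 X149.36 Y87.12 F3610
G01 X144.55 Y85.40 F3610
G01 X140.20 Y88.09 F3610
G01 X139.60 Y93.17 F3610
G01 X143.19 Y96.81 F3610
M5
G0 X159.36 Y24.65
M4 S868
G01 X159.21 Y26.28 F1124
G01 X135.46 Y46.82 F1124
G01 X102.75 Y69.28 F1124
G01 X75.73 Y76.65 F1124
M5
G0 X85.06 Y70.94
M4 S434
G01 X75.57 Y93.85 F3610
G01 X52.66 Y103.34 F3610
G01 X29.75 Y93.85 F3610
G01 X20.26 Y70.94 F3610
G01 X29.75 Y48.03 F3610
G01 X52.66 Y38.54 F3610
G01 X75.57 Y48.03 F3610
G01 X85.06 Y70.94 F3610
M5
G0 X85.53 Y82.13
M4 S868
G01 X77.62 Y97.78 F1124
G01 X69.47 Y7.15 F1124
G01 X20.58 Y62.10 F1124
G01 X156.77 Y17.74 F1124
G01 X13.54 Y19.87 F1124
G01 X85.53 Y82.13 F1124
M5

viewBox `0 0 180.10 110.73` with mm width/height → 1 unit = 1 mm. Flip: y_m = 110.73 − y_svg.

**Shape 1** — `<rect>` rectangle, stroke `#000000` → cut (S868, F1124). Machine vertices: (32.58,93.69) → (55.93,93.69) → (55.93,65.77) → (32.58,65.77) → (32.58,93.69). Closed: final G1 returns to the first vertex.

**Shape 2** — `<polygon>` regular polygon, stroke `#0000ff` → engrave (S434, F3610). Machine vertices: (143.19,96.81) → (148.27,96.27) → (151.02,91.96) → (149.36,87.12) → (144.55,85.40) → (140.20,88.09) → (139.60,93.17) → (143.19,96.81). Closed: final G1 returns to the first vertex.

**Shape 3** — `<path>` cubic bezier, stroke `#000000` → cut (S868, F1124). Control points (SVG): P0=(159.36,86.08), P1=(181.42,104.08), P2=(101.44,26.30), P3=(75.73,34.08); sampled at t=k/4. Machine vertices: (159.36,24.65) → (159.21,26.28) → (135.46,46.82) → (102.75,69.28) → (75.73,76.65). Open path.

**Shape 4** — `<circle>` circle, stroke `#0000ff` → engrave (S434, F3610). Machine vertices: (85.06,70.94) → (75.57,93.85) → (52.66,103.34) → (29.75,93.85) → (20.26,70.94) → (29.75,48.03) → (52.66,38.54) → (75.57,48.03) → (85.06,70.94). Closed: final G1 returns to the first vertex.

**Shape 5** — `<path>` closed polygon, stroke `#000000` → cut (S868, F1124). Machine vertices: (85.53,82.13) → (77.62,97.78) → (69.47,7.15) → (20.58,62.10) → (156.77,17.74) → (13.54,19.87) → (85.53,82.13). Closed: final G1 returns to the first vertex.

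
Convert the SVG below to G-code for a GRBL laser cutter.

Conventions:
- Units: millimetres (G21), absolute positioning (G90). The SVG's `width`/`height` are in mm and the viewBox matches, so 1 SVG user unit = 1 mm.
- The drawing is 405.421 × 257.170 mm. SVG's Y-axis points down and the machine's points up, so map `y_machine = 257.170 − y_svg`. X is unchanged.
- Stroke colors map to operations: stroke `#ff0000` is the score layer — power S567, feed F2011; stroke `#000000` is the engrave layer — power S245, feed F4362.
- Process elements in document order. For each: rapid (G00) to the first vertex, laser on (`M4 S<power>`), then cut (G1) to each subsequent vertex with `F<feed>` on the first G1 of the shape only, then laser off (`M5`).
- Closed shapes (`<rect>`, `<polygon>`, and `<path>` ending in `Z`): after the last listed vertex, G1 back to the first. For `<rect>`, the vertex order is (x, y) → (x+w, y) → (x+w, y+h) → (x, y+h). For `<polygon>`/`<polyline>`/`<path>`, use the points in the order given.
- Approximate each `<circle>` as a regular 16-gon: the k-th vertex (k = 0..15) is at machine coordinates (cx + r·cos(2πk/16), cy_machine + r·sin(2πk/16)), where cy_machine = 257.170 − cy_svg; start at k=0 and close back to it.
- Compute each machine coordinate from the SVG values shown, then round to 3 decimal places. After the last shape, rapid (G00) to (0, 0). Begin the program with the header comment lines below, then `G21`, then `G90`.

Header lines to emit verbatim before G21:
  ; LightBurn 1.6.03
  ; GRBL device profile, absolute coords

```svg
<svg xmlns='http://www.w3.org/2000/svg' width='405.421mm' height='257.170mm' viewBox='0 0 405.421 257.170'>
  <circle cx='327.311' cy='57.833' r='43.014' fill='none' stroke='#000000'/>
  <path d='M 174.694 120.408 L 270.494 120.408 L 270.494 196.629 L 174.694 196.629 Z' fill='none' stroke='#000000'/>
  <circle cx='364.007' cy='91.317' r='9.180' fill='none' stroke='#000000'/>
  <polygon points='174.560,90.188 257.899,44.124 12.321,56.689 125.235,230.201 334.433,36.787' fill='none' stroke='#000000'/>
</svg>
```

; LightBurn 1.6.03
; GRBL device profile, absolute coords
G21
G90
G00 X370.325 Y199.337
M4 S245
G1 X367.051 Y215.798 F4362
G1 X357.726 Y229.752
G1 X343.772 Y239.077
G1 X327.311 Y242.351
G1 X310.850 Y239.077
G1 X296.896 Y229.752
G1 X287.571 Y215.798
G1 X284.297 Y199.337
G1 X287.571 Y182.876
G1 X296.896 Y168.922
G1 X310.850 Y159.597
G1 X327.311 Y156.323
G1 X343.772 Y159.597
G1 X357.726 Y168.922
G1 X367.051 Y182.876
G1 X370.325 Y199.337
M5
G00 X174.694 Y136.762
M4 S245
G1 X270.494 Y136.762 F4362
G1 X270.494 Y60.541
G1 X174.694 Y60.541
G1 X174.694 Y136.762
M5
G00 X373.187 Y165.853
M4 S245
G1 X372.488 Y169.366 F4362
G1 X370.498 Y172.344
G1 X367.520 Y174.334
G1 X364.007 Y175.033
G1 X360.494 Y174.334
G1 X357.516 Y172.344
G1 X355.526 Y169.366
G1 X354.827 Y165.853
G1 X355.526 Y162.340
G1 X357.516 Y159.362
G1 X360.494 Y157.372
G1 X364.007 Y156.673
G1 X367.520 Y157.372
G1 X370.498 Y159.362
G1 X372.488 Y162.340
G1 X373.187 Y165.853
M5
G00 X174.560 Y166.982
M4 S245
G1 X257.899 Y213.046 F4362
G1 X12.321 Y200.481
G1 X125.235 Y26.969
G1 X334.433 Y220.383
G1 X174.560 Y166.982
M5
G00 X0.000 Y0.000

viewBox `0 0 405.421 257.170` with mm width/height → 1 unit = 1 mm. Flip: y_m = 257.170 − y_svg.

**Shape 1** — `<circle>` circle, stroke `#000000` → engrave (S245, F4362). Machine vertices: (370.325,199.337) → (367.051,215.798) → (357.726,229.752) → (343.772,239.077) → (327.311,242.351) → (310.850,239.077) → (296.896,229.752) → (287.571,215.798) → (284.297,199.337) → (287.571,182.876) → (296.896,168.922) → (310.850,159.597) → (327.311,156.323) → (343.772,159.597) → (357.726,168.922) → (367.051,182.876) → (370.325,199.337). Closed: final G1 returns to the first vertex.

**Shape 2** — `<path>` rectangle, stroke `#000000` → engrave (S245, F4362). Machine vertices: (174.694,136.762) → (270.494,136.762) → (270.494,60.541) → (174.694,60.541) → (174.694,136.762). Closed: final G1 returns to the first vertex.

**Shape 3** — `<circle>` circle, stroke `#000000` → engrave (S245, F4362). Machine vertices: (373.187,165.853) → (372.488,169.366) → (370.498,172.344) → (367.520,174.334) → (364.007,175.033) → (360.494,174.334) → (357.516,172.344) → (355.526,169.366) → (354.827,165.853) → (355.526,162.340) → (357.516,159.362) → (360.494,157.372) → (364.007,156.673) → (367.520,157.372) → (370.498,159.362) → (372.488,162.340) → (373.187,165.853). Closed: final G1 returns to the first vertex.

**Shape 4** — `<polygon>` closed polygon, stroke `#000000` → engrave (S245, F4362). Machine vertices: (174.560,166.982) → (257.899,213.046) → (12.321,200.481) → (125.235,26.969) → (334.433,220.383) → (174.560,166.982). Closed: final G1 returns to the first vertex.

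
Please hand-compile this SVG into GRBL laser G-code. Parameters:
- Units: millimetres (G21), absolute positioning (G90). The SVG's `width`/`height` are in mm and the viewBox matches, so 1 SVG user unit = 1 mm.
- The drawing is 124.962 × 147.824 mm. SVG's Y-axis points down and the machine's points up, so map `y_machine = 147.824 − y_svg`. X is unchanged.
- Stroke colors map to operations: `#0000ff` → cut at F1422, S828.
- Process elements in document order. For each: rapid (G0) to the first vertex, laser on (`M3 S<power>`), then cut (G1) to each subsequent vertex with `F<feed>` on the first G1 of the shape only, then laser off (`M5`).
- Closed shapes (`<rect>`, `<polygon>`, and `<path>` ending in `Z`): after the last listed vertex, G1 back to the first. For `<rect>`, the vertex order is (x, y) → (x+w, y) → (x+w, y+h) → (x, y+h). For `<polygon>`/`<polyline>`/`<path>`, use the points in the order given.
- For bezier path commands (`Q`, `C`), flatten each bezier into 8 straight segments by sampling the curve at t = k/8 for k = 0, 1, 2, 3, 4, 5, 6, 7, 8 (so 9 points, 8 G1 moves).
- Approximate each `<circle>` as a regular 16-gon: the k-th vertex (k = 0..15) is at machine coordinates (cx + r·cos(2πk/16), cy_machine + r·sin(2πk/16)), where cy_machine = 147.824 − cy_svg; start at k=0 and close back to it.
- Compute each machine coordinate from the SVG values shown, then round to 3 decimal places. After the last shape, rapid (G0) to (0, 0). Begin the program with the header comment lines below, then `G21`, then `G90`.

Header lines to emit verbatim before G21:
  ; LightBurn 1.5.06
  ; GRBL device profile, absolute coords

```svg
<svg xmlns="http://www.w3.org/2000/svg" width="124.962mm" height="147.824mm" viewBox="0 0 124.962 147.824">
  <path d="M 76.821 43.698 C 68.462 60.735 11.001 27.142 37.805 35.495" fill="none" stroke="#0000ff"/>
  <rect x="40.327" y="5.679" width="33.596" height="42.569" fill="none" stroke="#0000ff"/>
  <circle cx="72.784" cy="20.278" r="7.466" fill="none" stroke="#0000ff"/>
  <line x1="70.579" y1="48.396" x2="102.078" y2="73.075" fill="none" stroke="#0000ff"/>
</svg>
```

; LightBurn 1.5.06
; GRBL device profile, absolute coords
G21
G90
G0 X76.821 Y104.126
M3 S828
G1 X71.645 Y99.930 F1422
G1 X63.429 Y99.395
G1 X53.735 Y101.437
G1 X44.127 Y104.971
G1 X36.167 Y108.912
G1 X31.418 Y112.175
G1 X31.443 Y113.676
G1 X37.805 Y112.329
M5
G0 X40.327 Y142.145
M3 S828
G1 X73.923 Y142.145 F1422
G1 X73.923 Y99.576
G1 X40.327 Y99.576
G1 X40.327 Y142.145
M5
G0 X80.250 Y127.546
M3 S828
G1 X79.682 Y130.403 F1422
G1 X78.063 Y132.825
G1 X75.641 Y134.444
G1 X72.784 Y135.012
G1 X69.927 Y134.444
G1 X67.505 Y132.825
G1 X65.886 Y130.403
G1 X65.318 Y127.546
G1 X65.886 Y124.689
G1 X67.505 Y122.267
G1 X69.927 Y120.648
G1 X72.784 Y120.080
G1 X75.641 Y120.648
G1 X78.063 Y122.267
G1 X79.682 Y124.689
G1 X80.250 Y127.546
M5
G0 X70.579 Y99.428
M3 S828
G1 X102.078 Y74.749 F1422
M5
G0 X0.000 Y0.000

Since the viewBox matches the mm dimensions, user units are millimetres directly. The only transform is the Y-flip y_m = 147.824 − y_svg.

Shape 1 is a cubic bezier drawn with `<path>`. Its stroke #0000ff means cut at S828, F1422. After flipping Y the toolpath is (76.821,104.126) → (71.645,99.930) → (63.429,99.395) → (53.735,101.437) → (44.127,104.971) → (36.167,108.912) → (31.418,112.175) → (31.443,113.676) → (37.805,112.329).

Shape 2 is a rectangle drawn with `<rect>`. Its stroke #0000ff means cut at S828, F1422. After flipping Y the toolpath is (40.327,142.145) → (73.923,142.145) → (73.923,99.576) → (40.327,99.576) → (40.327,142.145), returning to the start.

Shape 3 is a circle drawn with `<circle>`. Its stroke #0000ff means cut at S828, F1422. After flipping Y the toolpath is (80.250,127.546) → (79.682,130.403) → (78.063,132.825) → (75.641,134.444) → (72.784,135.012) → (69.927,134.444) → (67.505,132.825) → (65.886,130.403) → (65.318,127.546) → (65.886,124.689) → (67.505,122.267) → (69.927,120.648) → (72.784,120.080) → (75.641,120.648) → (78.063,122.267) → (79.682,124.689) → (80.250,127.546), returning to the start.

Shape 4 is a line segment drawn with `<line>`. Its stroke #0000ff means cut at S828, F1422. After flipping Y the toolpath is (70.579,99.428) → (102.078,74.749).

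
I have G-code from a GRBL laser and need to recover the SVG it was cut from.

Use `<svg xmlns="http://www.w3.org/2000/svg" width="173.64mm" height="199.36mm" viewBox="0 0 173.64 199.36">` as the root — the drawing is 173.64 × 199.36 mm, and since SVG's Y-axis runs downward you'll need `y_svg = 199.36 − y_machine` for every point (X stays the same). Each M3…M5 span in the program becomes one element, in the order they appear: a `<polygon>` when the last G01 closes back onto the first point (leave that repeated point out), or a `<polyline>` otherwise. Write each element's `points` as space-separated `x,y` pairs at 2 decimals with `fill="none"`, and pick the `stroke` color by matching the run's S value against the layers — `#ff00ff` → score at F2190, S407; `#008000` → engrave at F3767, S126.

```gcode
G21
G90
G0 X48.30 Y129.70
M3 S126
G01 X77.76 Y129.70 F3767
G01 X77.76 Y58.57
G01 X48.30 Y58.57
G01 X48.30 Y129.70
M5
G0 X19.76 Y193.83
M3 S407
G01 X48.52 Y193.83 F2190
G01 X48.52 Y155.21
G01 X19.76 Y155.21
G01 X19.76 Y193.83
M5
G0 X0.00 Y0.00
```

<svg xmlns="http://www.w3.org/2000/svg" width="173.64mm" height="199.36mm" viewBox="0 0 173.64 199.36">
  <polygon points="48.30,69.66 77.76,69.66 77.76,140.79 48.30,140.79" fill="none" stroke="#008000"/>
  <polygon points="19.76,5.53 48.52,5.53 48.52,44.15 19.76,44.15" fill="none" stroke="#ff00ff"/>
</svg>

Each laser-on run becomes one SVG element. Flip Y back into SVG space with y_svg = 199.36 − y_machine.

Run 1: power S126 maps to stroke `#008000` (engrave). The run returns to its start, so emit a `<polygon>` with points (Y-flipped): 48.30,69.66 77.76,69.66 77.76,140.79 48.30,140.79.

Run 2: S407 ⇒ score layer `#ff00ff`. The run returns to its start, so emit a `<polygon>` with points (Y-flipped): 19.76,5.53 48.52,5.53 48.52,44.15 19.76,44.15.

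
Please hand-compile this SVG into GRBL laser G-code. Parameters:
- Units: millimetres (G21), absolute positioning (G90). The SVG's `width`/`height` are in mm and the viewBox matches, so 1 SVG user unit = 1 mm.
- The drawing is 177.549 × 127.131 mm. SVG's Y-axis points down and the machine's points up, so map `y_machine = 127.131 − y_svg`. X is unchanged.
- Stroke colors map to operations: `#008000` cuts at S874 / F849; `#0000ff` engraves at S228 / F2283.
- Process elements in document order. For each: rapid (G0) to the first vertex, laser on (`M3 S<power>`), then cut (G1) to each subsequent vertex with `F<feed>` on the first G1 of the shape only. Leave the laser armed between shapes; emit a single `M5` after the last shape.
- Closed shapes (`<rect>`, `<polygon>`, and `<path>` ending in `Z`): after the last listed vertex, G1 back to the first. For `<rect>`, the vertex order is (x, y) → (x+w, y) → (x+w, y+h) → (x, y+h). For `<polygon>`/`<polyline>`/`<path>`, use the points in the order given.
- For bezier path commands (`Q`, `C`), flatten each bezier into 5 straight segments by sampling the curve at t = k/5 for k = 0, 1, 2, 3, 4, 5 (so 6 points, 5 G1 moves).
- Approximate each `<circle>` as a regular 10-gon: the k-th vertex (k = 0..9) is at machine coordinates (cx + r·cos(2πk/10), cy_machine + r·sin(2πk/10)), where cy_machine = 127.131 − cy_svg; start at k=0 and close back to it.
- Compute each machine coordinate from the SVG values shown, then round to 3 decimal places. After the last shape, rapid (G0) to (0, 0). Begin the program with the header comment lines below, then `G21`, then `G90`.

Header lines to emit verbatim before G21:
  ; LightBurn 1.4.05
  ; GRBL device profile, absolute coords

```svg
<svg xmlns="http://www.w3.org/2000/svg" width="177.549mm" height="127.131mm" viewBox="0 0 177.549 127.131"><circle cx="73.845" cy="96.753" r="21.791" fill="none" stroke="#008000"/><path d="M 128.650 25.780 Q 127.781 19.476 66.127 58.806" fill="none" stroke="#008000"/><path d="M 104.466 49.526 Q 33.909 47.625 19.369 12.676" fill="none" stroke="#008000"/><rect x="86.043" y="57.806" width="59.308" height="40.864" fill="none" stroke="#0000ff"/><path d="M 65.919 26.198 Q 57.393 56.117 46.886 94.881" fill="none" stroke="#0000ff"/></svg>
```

Since the viewBox matches the mm dimensions, user units are millimetres directly. The only transform is the Y-flip y_m = 127.131 − y_svg.

Shape 1 is a circle drawn with `<circle>`. Its stroke #008000 means cut at S874, F849. After flipping Y the toolpath is (95.636,30.378) → (91.474,43.186) → (80.579,51.102) → (67.111,51.102) → (56.216,43.186) → (52.054,30.378) → (56.216,17.570) → (67.111,9.654) → (80.579,9.654) → (91.474,17.570) → (95.636,30.378), returning to the start.

Shape 2 is a quadratic bezier drawn with `<path>`. Its stroke #008000 means cut at S874, F849. After flipping Y the toolpath is (128.650,101.351) → (125.871,102.047) → (118.229,99.093) → (105.725,92.488) → (88.357,82.232) → (66.127,68.325).

Shape 3 is a quadratic bezier drawn with `<path>`. Its stroke #008000 means cut at S874, F849. After flipping Y the toolpath is (104.466,77.605) → (78.484,79.687) → (56.983,84.413) → (39.964,91.783) → (27.426,101.797) → (19.369,114.455).

Shape 4 is a rectangle drawn with `<rect>`. Its stroke #0000ff means engrave at S228, F2283. After flipping Y the toolpath is (86.043,69.325) → (145.351,69.325) → (145.351,28.461) → (86.043,28.461) → (86.043,69.325), returning to the start.

Shape 5 is a quadratic bezier drawn with `<path>`. Its stroke #0000ff means engrave at S228, F2283. After flipping Y the toolpath is (65.919,100.933) → (62.429,88.612) → (58.781,75.583) → (54.975,61.846) → (51.010,47.402) → (46.886,32.250).

; LightBurn 1.4.05
; GRBL device profile, absolute coords
G21
G90
G0 X95.636 Y30.378
M3 S874
G1 X91.474 Y43.186 F849
G1 X80.579 Y51.102
G1 X67.111 Y51.102
G1 X56.216 Y43.186
G1 X52.054 Y30.378
G1 X56.216 Y17.570
G1 X67.111 Y9.654
G1 X80.579 Y9.654
G1 X91.474 Y17.570
G1 X95.636 Y30.378
G0 X128.650 Y101.351
M3 S874
G1 X125.871 Y102.047 F849
G1 X118.229 Y99.093
G1 X105.725 Y92.488
G1 X88.357 Y82.232
G1 X66.127 Y68.325
G0 X104.466 Y77.605
M3 S874
G1 X78.484 Y79.687 F849
G1 X56.983 Y84.413
G1 X39.964 Y91.783
G1 X27.426 Y101.797
G1 X19.369 Y114.455
G0 X86.043 Y69.325
M3 S228
G1 X145.351 Y69.325 F2283
G1 X145.351 Y28.461
G1 X86.043 Y28.461
G1 X86.043 Y69.325
G0 X65.919 Y100.933
M3 S228
G1 X62.429 Y88.612 F2283
G1 X58.781 Y75.583
G1 X54.975 Y61.846
G1 X51.010 Y47.402
G1 X46.886 Y32.250
M5
G0 X0.000 Y0.000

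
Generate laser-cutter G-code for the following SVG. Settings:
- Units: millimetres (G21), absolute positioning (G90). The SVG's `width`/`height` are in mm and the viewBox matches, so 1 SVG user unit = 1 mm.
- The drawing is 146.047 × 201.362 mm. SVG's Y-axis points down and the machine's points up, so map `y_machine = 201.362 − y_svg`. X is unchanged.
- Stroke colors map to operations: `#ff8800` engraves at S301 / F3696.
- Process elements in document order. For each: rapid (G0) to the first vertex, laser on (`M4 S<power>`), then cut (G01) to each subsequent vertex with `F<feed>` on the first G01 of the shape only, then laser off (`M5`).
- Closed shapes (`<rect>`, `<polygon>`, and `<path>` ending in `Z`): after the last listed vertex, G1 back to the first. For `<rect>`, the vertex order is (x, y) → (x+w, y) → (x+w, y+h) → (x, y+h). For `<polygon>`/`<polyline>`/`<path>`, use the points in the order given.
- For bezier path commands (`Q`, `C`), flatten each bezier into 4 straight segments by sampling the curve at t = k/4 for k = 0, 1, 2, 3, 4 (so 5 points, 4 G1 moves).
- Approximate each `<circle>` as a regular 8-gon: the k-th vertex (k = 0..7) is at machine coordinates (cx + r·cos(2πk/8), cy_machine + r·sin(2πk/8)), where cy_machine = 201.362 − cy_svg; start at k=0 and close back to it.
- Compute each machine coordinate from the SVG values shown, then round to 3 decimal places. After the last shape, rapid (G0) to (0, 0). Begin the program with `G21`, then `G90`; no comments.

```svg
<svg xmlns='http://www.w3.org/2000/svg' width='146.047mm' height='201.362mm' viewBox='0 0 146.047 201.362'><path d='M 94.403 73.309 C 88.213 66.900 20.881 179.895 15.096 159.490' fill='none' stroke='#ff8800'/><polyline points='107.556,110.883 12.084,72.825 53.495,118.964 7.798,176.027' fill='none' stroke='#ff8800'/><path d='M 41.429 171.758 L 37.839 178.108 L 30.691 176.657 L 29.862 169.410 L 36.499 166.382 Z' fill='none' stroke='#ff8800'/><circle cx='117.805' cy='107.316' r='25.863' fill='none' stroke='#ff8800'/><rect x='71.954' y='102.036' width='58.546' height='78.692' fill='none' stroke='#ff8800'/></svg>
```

G21
G90
G0 X94.403 Y128.053
M4 S301
G01 X80.213 Y114.422 F3696
G01 X54.598 Y79.714
G01 X29.058 Y47.631
G01 X15.096 Y41.872
M5
G0 X107.556 Y90.479
M4 S301
G01 X12.084 Y128.537 F3696
G01 X53.495 Y82.398
G01 X7.798 Y25.335
M5
G0 X41.429 Y29.604
M4 S301
G01 X37.839 Y23.254 F3696
G01 X30.691 Y24.705
G01 X29.862 Y31.952
G01 X36.499 Y34.980
G01 X41.429 Y29.604
M5
G0 X143.668 Y94.046
M4 S301
G01 X136.093 Y112.334 F3696
G01 X117.805 Y119.909
G01 X99.517 Y112.334
G01 X91.942 Y94.046
G01 X99.517 Y75.758
G01 X117.805 Y68.183
G01 X136.093 Y75.758
G01 X143.668 Y94.046
M5
G0 X71.954 Y99.326
M4 S301
G01 X130.500 Y99.326 F3696
G01 X130.500 Y20.634
G01 X71.954 Y20.634
G01 X71.954 Y99.326
M5
G0 X0.000 Y0.000

1 u = 1 mm; y_m = 201.362 − y.

[1] `<path>` cubic bezier, #ff8800→engrave S301 F3696: (94.403,128.053) → (80.213,114.422) → (54.598,79.714) → (29.058,47.631) → (15.096,41.872)

[2] `<polyline>` open polyline, #ff8800→engrave S301 F3696: (107.556,90.479) → (12.084,128.537) → (53.495,82.398) → (7.798,25.335)

[3] `<path>` regular polygon, #ff8800→engrave S301 F3696: (41.429,29.604) → (37.839,23.254) → (30.691,24.705) → (29.862,31.952) → (36.499,34.980) → (41.429,29.604) (closed)

[4] `<circle>` circle, #ff8800→engrave S301 F3696: (143.668,94.046) → (136.093,112.334) → (117.805,119.909) → (99.517,112.334) → (91.942,94.046) → (99.517,75.758) → (117.805,68.183) → (136.093,75.758) → (143.668,94.046) (closed)

[5] `<rect>` rectangle, #ff8800→engrave S301 F3696: (71.954,99.326) → (130.500,99.326) → (130.500,20.634) → (71.954,20.634) → (71.954,99.326) (closed)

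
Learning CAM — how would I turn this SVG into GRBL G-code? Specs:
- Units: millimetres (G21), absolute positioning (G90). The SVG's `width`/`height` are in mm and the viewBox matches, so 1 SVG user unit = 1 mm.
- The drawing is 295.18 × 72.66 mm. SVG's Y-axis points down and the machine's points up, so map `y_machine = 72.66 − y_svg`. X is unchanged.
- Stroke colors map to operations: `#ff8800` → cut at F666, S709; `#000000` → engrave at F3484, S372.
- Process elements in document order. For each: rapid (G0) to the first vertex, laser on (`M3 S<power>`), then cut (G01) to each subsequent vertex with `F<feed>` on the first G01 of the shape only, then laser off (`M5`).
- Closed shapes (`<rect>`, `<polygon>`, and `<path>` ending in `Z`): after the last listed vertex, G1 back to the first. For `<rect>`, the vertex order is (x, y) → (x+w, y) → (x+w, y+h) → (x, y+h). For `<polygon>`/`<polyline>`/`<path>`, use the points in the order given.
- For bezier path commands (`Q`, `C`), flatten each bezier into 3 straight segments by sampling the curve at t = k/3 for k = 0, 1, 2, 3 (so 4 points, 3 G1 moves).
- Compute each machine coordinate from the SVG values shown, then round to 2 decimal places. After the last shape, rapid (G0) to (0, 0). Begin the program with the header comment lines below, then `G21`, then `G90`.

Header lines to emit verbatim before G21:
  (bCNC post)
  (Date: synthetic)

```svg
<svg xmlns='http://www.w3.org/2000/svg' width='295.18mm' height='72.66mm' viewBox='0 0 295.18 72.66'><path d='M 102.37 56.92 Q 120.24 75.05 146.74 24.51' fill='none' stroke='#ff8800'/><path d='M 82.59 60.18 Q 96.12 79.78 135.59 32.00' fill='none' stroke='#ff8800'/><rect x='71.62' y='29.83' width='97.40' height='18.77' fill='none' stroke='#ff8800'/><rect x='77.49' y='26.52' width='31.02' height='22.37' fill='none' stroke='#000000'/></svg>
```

viewBox `0 0 295.18 72.66` with mm width/height → 1 unit = 1 mm. Flip: y_m = 72.66 − y_svg.

**Shape 1** — `<path>` quadratic bezier, stroke `#ff8800` → cut (S709, F666). Control points (SVG): P0=(102.37,56.92), P1=(120.24,75.05), P2=(146.74,24.51); sampled at t=k/3. Machine vertices: (102.37,15.74) → (115.24,11.28) → (130.03,22.09) → (146.74,48.15). Open path.

**Shape 2** — `<path>` quadratic bezier, stroke `#ff8800` → cut (S709, F666). Control points (SVG): P0=(82.59,60.18), P1=(96.12,79.78), P2=(135.59,32.00); sampled at t=k/3. Machine vertices: (82.59,12.48) → (94.49,6.90) → (112.16,16.29) → (135.59,40.66). Open path.

**Shape 3** — `<rect>` rectangle, stroke `#ff8800` → cut (S709, F666). Machine vertices: (71.62,42.83) → (169.02,42.83) → (169.02,24.06) → (71.62,24.06) → (71.62,42.83). Closed: final G1 returns to the first vertex.

**Shape 4** — `<rect>` rectangle, stroke `#000000` → engrave (S372, F3484). Machine vertices: (77.49,46.14) → (108.51,46.14) → (108.51,23.77) → (77.49,23.77) → (77.49,46.14). Closed: final G1 returns to the first vertex.

(bCNC post)
(Date: synthetic)
G21
G90
G0 X102.37 Y15.74
M3 S709
G01 X115.24 Y11.28 F666
G01 X130.03 Y22.09
G01 X146.74 Y48.15
M5
G0 X82.59 Y12.48
M3 S709
G01 X94.49 Y6.90 F666
G01 X112.16 Y16.29
G01 X135.59 Y40.66
M5
G0 X71.62 Y42.83
M3 S709
G01 X169.02 Y42.83 F666
G01 X169.02 Y24.06
G01 X71.62 Y24.06
G01 X71.62 Y42.83
M5
G0 X77.49 Y46.14
M3 S372
G01 X108.51 Y46.14 F3484
G01 X108.51 Y23.77
G01 X77.49 Y23.77
G01 X77.49 Y46.14
M5
G0 X0.00 Y0.00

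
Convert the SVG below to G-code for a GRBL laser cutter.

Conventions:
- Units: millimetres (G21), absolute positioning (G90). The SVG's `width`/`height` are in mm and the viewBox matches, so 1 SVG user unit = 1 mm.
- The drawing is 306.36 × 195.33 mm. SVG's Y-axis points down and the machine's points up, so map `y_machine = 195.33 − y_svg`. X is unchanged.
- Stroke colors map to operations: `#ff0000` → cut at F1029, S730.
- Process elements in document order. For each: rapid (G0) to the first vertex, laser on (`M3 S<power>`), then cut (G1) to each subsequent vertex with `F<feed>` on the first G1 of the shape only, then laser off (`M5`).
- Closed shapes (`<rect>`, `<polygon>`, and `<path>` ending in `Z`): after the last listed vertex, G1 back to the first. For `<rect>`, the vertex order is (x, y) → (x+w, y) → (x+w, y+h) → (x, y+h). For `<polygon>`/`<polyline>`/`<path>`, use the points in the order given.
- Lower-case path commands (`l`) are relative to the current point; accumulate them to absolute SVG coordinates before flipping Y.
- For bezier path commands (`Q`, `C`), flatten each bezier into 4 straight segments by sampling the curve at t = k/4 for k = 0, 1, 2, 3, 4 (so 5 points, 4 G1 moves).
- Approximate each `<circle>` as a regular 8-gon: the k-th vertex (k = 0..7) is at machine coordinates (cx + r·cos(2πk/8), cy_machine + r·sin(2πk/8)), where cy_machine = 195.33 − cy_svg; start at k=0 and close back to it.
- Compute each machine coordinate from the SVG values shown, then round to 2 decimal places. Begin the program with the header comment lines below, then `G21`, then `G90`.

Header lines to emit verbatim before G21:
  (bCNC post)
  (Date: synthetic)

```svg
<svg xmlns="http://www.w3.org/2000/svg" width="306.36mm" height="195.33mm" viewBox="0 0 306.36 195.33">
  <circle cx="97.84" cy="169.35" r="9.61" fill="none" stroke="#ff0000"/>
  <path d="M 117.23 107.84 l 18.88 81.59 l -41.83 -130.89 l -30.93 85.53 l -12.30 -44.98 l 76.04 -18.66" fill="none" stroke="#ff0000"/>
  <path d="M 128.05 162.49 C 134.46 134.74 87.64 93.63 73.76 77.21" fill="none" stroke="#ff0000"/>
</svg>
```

(bCNC post)
(Date: synthetic)
G21
G90
G0 X107.45 Y25.98
M3 S730
G1 X104.64 Y32.78 F1029
G1 X97.84 Y35.59
G1 X91.04 Y32.78
G1 X88.23 Y25.98
G1 X91.04 Y19.18
G1 X97.84 Y16.37
G1 X104.64 Y19.18
G1 X107.45 Y25.98
M5
G0 X117.23 Y87.49
M3 S730
G1 X136.11 Y5.90 F1029
G1 X94.28 Y136.79
G1 X63.35 Y51.26
G1 X51.05 Y96.24
G1 X127.09 Y114.90
M5
G0 X128.05 Y32.84
M3 S730
G1 X124.22 Y55.56 F1029
G1 X108.51 Y79.73
G1 X89.00 Y101.77
G1 X73.76 Y118.12
M5

1 u = 1 mm; y_m = 195.33 − y.

[1] `<circle>` circle, #ff0000→cut S730 F1029: (107.45,25.98) → (104.64,32.78) → (97.84,35.59) → (91.04,32.78) → (88.23,25.98) → (91.04,19.18) → (97.84,16.37) → (104.64,19.18) → (107.45,25.98) (closed)

[2] `<path>` open polyline, #ff0000→cut S730 F1029: (117.23,87.49) → (136.11,5.90) → (94.28,136.79) → (63.35,51.26) → (51.05,96.24) → (127.09,114.90)

[3] `<path>` cubic bezier, #ff0000→cut S730 F1029: (128.05,32.84) → (124.22,55.56) → (108.51,79.73) → (89.00,101.77) → (73.76,118.12)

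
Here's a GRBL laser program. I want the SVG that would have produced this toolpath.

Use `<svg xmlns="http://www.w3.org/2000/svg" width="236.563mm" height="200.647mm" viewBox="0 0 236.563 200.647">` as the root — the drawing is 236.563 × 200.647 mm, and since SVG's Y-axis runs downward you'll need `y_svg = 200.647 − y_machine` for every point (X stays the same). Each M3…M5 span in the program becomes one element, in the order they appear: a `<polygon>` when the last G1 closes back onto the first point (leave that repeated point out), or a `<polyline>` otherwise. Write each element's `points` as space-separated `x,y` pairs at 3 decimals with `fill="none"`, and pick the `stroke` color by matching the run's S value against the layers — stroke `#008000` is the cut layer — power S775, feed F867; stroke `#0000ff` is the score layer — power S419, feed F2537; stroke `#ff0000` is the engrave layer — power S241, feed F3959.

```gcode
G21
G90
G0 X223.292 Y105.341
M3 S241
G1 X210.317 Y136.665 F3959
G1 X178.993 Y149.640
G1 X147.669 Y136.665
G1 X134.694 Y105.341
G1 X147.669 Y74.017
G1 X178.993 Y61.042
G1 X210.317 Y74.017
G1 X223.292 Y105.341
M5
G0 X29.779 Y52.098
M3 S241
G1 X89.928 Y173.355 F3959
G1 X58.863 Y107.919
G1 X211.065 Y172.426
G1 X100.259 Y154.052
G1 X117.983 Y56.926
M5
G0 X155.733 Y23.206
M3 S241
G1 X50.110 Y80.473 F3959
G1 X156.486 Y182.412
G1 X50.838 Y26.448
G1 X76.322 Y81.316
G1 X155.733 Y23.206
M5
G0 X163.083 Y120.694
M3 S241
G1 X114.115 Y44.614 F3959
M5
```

Machine Y-up, SVG Y-down with viewBox height 200.647, so y_svg = 200.647 − y_machine; X carries over. Every run uses S241, so all elements get stroke `#ff0000` (engrave).

Run 1: The run returns to its start, so emit a `<polygon>` with points (Y-flipped): 223.292,95.306 210.317,63.982 178.993,51.007 147.669,63.982 134.694,95.306 147.669,126.630 178.993,139.605 210.317,126.630.

Run 2: The run is open, so emit a `<polyline>` with points (Y-flipped): 29.779,148.549 89.928,27.292 58.863,92.728 211.065,28.221 100.259,46.595 117.983,143.721.

Run 3: The run returns to its start, so emit a `<polygon>` with points (Y-flipped): 155.733,177.441 50.110,120.174 156.486,18.235 50.838,174.199 76.322,119.331.

Run 4: The run is open, so emit a `<polyline>` with points (Y-flipped): 163.083,79.953 114.115,156.033.

<svg xmlns="http://www.w3.org/2000/svg" width="236.563mm" height="200.647mm" viewBox="0 0 236.563 200.647">
  <polygon points="223.292,95.306 210.317,63.982 178.993,51.007 147.669,63.982 134.694,95.306 147.669,126.630 178.993,139.605 210.317,126.630" fill="none" stroke="#ff0000"/>
  <polyline points="29.779,148.549 89.928,27.292 58.863,92.728 211.065,28.221 100.259,46.595 117.983,143.721" fill="none" stroke="#ff0000"/>
  <polygon points="155.733,177.441 50.110,120.174 156.486,18.235 50.838,174.199 76.322,119.331" fill="none" stroke="#ff0000"/>
  <polyline points="163.083,79.953 114.115,156.033" fill="none" stroke="#ff0000"/>
</svg>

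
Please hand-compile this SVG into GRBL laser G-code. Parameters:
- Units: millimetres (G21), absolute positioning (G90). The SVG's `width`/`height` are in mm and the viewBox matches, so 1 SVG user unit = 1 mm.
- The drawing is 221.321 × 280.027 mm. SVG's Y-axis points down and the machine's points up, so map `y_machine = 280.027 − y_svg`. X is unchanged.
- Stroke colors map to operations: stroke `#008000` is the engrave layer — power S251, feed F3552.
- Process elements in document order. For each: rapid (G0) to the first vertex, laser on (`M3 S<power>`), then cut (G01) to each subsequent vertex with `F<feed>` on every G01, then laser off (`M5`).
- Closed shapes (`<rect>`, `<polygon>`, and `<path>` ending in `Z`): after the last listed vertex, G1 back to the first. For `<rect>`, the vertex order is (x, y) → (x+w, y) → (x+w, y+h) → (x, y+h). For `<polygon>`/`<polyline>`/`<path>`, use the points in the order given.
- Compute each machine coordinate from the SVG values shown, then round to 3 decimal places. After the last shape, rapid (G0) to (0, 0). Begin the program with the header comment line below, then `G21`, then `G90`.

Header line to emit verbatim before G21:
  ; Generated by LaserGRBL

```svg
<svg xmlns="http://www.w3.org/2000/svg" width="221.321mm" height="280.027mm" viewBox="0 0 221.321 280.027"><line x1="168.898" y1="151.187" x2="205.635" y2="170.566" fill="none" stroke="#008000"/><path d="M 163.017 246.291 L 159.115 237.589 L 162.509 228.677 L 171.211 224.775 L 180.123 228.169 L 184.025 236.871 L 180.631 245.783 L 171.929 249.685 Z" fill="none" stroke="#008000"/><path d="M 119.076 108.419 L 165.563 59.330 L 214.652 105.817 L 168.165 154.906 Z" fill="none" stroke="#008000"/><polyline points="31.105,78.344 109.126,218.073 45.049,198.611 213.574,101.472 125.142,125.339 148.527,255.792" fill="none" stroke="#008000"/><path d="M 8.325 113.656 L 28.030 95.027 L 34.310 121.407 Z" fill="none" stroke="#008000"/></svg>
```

Since the viewBox matches the mm dimensions, user units are millimetres directly. The only transform is the Y-flip y_m = 280.027 − y_svg.

Shape 1 is a line segment drawn with `<line>`. Its stroke #008000 means engrave at S251, F3552. After flipping Y the toolpath is (168.898,128.840) → (205.635,109.461).

Shape 2 is a regular polygon drawn with `<path>`. Its stroke #008000 means engrave at S251, F3552. After flipping Y the toolpath is (163.017,33.736) → (159.115,42.438) → (162.509,51.350) → (171.211,55.252) → (180.123,51.858) → (184.025,43.156) → (180.631,34.244) → (171.929,30.342) → (163.017,33.736), returning to the start.

Shape 3 is a regular polygon drawn with `<path>`. Its stroke #008000 means engrave at S251, F3552. After flipping Y the toolpath is (119.076,171.608) → (165.563,220.697) → (214.652,174.210) → (168.165,125.121) → (119.076,171.608), returning to the start.

Shape 4 is a open polyline drawn with `<polyline>`. Its stroke #008000 means engrave at S251, F3552. After flipping Y the toolpath is (31.105,201.683) → (109.126,61.954) → (45.049,81.416) → (213.574,178.555) → (125.142,154.688) → (148.527,24.235).

Shape 5 is a regular polygon drawn with `<path>`. Its stroke #008000 means engrave at S251, F3552. After flipping Y the toolpath is (8.325,166.371) → (28.030,185.000) → (34.310,158.620) → (8.325,166.371), returning to the start.

; Generated by LaserGRBL
G21
G90
G0 X168.898 Y128.840
M3 S251
G01 X205.635 Y109.461 F3552
M5
G0 X163.017 Y33.736
M3 S251
G01 X159.115 Y42.438 F3552
G01 X162.509 Y51.350 F3552
G01 X171.211 Y55.252 F3552
G01 X180.123 Y51.858 F3552
G01 X184.025 Y43.156 F3552
G01 X180.631 Y34.244 F3552
G01 X171.929 Y30.342 F3552
G01 X163.017 Y33.736 F3552
M5
G0 X119.076 Y171.608
M3 S251
G01 X165.563 Y220.697 F3552
G01 X214.652 Y174.210 F3552
G01 X168.165 Y125.121 F3552
G01 X119.076 Y171.608 F3552
M5
G0 X31.105 Y201.683
M3 S251
G01 X109.126 Y61.954 F3552
G01 X45.049 Y81.416 F3552
G01 X213.574 Y178.555 F3552
G01 X125.142 Y154.688 F3552
G01 X148.527 Y24.235 F3552
M5
G0 X8.325 Y166.371
M3 S251
G01 X28.030 Y185.000 F3552
G01 X34.310 Y158.620 F3552
G01 X8.325 Y166.371 F3552
M5
G0 X0.000 Y0.000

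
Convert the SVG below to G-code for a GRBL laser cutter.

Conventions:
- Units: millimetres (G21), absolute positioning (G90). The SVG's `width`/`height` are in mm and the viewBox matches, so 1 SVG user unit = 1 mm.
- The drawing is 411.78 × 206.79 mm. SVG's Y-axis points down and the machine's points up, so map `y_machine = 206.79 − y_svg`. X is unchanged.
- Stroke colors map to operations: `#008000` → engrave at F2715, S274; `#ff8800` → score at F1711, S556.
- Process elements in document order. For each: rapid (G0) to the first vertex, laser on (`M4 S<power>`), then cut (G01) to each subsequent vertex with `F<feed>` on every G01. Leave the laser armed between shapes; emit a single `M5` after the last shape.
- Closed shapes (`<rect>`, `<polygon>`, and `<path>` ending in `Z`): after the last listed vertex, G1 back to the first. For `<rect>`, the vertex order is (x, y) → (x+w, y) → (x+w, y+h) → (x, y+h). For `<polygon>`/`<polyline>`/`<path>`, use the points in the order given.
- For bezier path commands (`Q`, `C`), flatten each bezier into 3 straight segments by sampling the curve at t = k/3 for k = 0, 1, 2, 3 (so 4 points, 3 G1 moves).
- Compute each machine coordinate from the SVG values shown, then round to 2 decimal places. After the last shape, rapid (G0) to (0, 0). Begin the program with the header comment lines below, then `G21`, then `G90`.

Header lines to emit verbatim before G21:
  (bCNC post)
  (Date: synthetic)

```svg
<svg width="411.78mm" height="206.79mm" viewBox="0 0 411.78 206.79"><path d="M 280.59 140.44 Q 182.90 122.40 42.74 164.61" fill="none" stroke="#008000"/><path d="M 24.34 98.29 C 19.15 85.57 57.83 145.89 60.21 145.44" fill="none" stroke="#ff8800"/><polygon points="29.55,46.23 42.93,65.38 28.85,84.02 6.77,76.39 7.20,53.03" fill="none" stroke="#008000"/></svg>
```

(bCNC post)
(Date: synthetic)
G21
G90
G0 X280.59 Y66.35
M4 S274
G01 X210.74 Y71.68 F2715
G01 X131.46 Y63.63 F2715
G01 X42.74 Y42.18 F2715
G0 X24.34 Y108.50
M4 S556
G01 X30.80 Y101.83 F1711
G01 X48.70 Y76.20 F1711
G01 X60.21 Y61.35 F1711
G0 X29.55 Y160.56
M4 S274
G01 X42.93 Y141.41 F2715
G01 X28.85 Y122.77 F2715
G01 X6.77 Y130.40 F2715
G01 X7.20 Y153.76 F2715
G01 X29.55 Y160.56 F2715
M5
G0 X0.00 Y0.00

viewBox `0 0 411.78 206.79` with mm width/height → 1 unit = 1 mm. Flip: y_m = 206.79 − y_svg.

**Shape 1** — `<path>` quadratic bezier, stroke `#008000` → engrave (S274, F2715). Control points (SVG): P0=(280.59,140.44), P1=(182.90,122.40), P2=(42.74,164.61); sampled at t=k/3. Machine vertices: (280.59,66.35) → (210.74,71.68) → (131.46,63.63) → (42.74,42.18). Open path.

**Shape 2** — `<path>` cubic bezier, stroke `#ff8800` → score (S556, F1711). Control points (SVG): P0=(24.34,98.29), P1=(19.15,85.57), P2=(57.83,145.89), P3=(60.21,145.44); sampled at t=k/3. Machine vertices: (24.34,108.50) → (30.80,101.83) → (48.70,76.20) → (60.21,61.35). Open path.

**Shape 3** — `<polygon>` regular polygon, stroke `#008000` → engrave (S274, F2715). Machine vertices: (29.55,160.56) → (42.93,141.41) → (28.85,122.77) → (6.77,130.40) → (7.20,153.76) → (29.55,160.56). Closed: final G1 returns to the first vertex.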